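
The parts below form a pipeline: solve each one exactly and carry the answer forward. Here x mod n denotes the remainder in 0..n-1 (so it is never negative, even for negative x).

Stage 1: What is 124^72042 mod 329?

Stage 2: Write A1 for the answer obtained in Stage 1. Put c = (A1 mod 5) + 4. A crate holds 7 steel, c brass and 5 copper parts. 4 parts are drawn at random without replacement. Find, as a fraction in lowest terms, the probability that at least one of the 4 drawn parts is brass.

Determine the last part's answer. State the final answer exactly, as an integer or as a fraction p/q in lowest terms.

265/364

Stage 1: squarings mod 329: 124^1=124, 124^2=242, 124^4=2, 124^8=4, 124^16=16, 124^32=256, 124^64=65, 124^128=277, 124^256=72, 124^512=249, 124^1024=149, 124^2048=158, 124^4096=289, 124^8192=284, 124^16384=51, 124^32768=298, 124^65536=303; 124^72042 = 124^2 * 124^8 * 124^32 * 124^64 * 124^256 * 124^2048 * 124^4096 * 124^65536 = 155 (mod 329); answer 155
Stage 2: A1 = 155; c = 4; total draws C(16,4) = 1820; complement C(12,4) = 495; favorable 1820 - 495 = 1325; P = 265/364; answer 265/364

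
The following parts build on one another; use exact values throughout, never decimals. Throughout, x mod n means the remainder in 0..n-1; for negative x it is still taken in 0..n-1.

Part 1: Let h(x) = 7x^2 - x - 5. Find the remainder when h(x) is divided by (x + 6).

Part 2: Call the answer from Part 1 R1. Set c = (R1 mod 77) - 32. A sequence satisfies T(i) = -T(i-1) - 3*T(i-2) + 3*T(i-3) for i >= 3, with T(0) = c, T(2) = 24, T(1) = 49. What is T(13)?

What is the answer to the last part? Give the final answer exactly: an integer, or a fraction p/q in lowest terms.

Part 1: remainder = value at the root: 7*(-6)^2 - 1*(-6)^1 - 5 = (252) + (6) + (-5) = 253; answer 253
Part 2: R1 = 253; c = -10; T(3) = -1*(24) - 3*(49) + 3*(-10) = -201; iterating: T(3)=-201, T(4)=276, T(5)=399, T(6)=-1830, T(7)=1461, T(8)=5226, T(9)=-15099, T(10)=3804, T(11)=57171, T(12)=-113880, T(13)=-46221; answer -46221

-46221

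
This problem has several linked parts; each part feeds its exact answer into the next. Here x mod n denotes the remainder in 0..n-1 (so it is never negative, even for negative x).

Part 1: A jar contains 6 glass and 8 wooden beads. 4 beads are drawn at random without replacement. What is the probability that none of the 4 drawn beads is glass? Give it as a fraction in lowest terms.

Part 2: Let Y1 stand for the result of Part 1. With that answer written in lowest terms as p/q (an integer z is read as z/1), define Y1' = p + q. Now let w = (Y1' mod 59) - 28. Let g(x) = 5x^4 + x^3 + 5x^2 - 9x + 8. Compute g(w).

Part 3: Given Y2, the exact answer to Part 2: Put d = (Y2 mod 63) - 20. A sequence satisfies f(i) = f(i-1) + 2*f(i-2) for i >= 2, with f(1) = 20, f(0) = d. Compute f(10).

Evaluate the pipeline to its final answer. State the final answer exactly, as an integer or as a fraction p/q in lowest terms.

Part 1: total draws C(14,4) = 1001; favorable C(8,4) = 70; P = 10/143; answer 10/143
Part 2: Y1 = 10/143; threaded value p + q = 153; w = 7; 5*(7)^4 + 1*(7)^3 + 5*(7)^2 - 9*(7)^1 + 8 = (12005) + (343) + (245) + (-63) + (8) = 12538; answer 12538
Part 3: Y2 = 12538; d = -19; f(2) = 1*(20) + 2*(-19) = -18; iterating: f(2)=-18, f(3)=22, f(4)=-14, f(5)=30, f(6)=2, f(7)=62, f(8)=66, f(9)=190, f(10)=322; answer 322

322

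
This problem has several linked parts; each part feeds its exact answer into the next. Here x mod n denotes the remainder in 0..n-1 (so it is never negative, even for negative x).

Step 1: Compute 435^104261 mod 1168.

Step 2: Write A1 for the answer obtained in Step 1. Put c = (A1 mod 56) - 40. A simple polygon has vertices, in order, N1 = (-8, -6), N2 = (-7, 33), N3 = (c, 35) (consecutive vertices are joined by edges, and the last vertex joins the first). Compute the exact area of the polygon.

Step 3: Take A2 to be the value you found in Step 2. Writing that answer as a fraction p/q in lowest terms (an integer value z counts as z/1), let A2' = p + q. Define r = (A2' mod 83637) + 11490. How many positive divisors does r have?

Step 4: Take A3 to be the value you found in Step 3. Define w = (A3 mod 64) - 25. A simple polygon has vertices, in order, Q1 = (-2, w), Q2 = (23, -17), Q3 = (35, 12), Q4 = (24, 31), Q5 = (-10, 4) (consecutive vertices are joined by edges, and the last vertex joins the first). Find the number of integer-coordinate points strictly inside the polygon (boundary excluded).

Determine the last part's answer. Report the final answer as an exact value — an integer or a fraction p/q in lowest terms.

1325

Step 1: squarings mod 1168: 435^1=435, 435^2=9, 435^4=81, 435^8=721, 435^16=81, 435^32=721, 435^64=81, 435^128=721, 435^256=81, 435^512=721, 435^1024=81, 435^2048=721, 435^4096=81, 435^8192=721, 435^16384=81, 435^32768=721, 435^65536=81; 435^104261 = 435^1 * 435^4 * 435^64 * 435^256 * 435^512 * 435^1024 * 435^4096 * 435^32768 * 435^65536 = 195 (mod 1168); answer 195
Step 2: A1 = 195; c = -13; cross terms: (-8*33 - -7*-6)=-306, (-7*35 - -13*33)=184, (-13*-6 - -8*35)=358; twice the area = |236| = 236; area = 118; answer 118
Step 3: A2 = 118; threaded value p + q = 119; r = 11609; 11609 = 13 * 19 * 47; number of divisors = (1+1) * (1+1) * (1+1) = 8; answer 8
Step 4: A3 = 8; w = -17; cross terms: (-2*-17 - 23*-17)=425, (23*12 - 35*-17)=871, (35*31 - 24*12)=797, (24*4 - -10*31)=406, (-10*-17 - -2*4)=178; twice the area = |2677| = 2677; area = 2677/2; boundary points = 25 + 1 + 1 + 1 + 1 = 29; strictly interior points = area - boundary/2 + 1 = 1325; answer 1325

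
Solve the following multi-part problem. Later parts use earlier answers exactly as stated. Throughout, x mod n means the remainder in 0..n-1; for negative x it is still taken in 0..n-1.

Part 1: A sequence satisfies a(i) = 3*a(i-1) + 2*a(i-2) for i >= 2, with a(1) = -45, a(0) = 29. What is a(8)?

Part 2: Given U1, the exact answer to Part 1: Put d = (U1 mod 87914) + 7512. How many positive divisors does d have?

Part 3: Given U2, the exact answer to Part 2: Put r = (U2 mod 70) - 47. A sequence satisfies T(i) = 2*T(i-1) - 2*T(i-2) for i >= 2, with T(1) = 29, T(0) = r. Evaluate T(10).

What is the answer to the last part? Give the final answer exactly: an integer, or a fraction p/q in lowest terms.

Part 1: a(2) = 3*(-45) + 2*(29) = -77; iterating: a(2)=-77, a(3)=-321, a(4)=-1117, a(5)=-3993, a(6)=-14213, a(7)=-50625, a(8)=-180301; answer -180301
Part 2: U1 = -180301; d = 90953; 90953 = 19 * 4787; number of divisors = (1+1) * (1+1) = 4; answer 4
Part 3: U2 = 4; r = -43; T(2) = 2*(29) - 2*(-43) = 144; iterating: T(2)=144, T(3)=230, T(4)=172, T(5)=-116, T(6)=-576, T(7)=-920, T(8)=-688, T(9)=464, T(10)=2304; answer 2304

2304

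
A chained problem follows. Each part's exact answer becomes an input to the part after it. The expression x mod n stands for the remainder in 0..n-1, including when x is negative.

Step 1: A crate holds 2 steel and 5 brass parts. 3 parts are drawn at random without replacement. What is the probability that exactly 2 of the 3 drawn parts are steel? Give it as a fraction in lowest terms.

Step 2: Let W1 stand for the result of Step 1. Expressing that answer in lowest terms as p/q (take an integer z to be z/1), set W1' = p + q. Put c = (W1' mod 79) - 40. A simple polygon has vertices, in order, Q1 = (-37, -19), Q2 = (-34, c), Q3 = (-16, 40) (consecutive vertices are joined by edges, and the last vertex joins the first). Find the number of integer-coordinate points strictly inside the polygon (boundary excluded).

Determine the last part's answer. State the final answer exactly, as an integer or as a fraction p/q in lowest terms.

Step 1: total draws C(7,3) = 35; favorable C(2,2)*C(5,1) = 5; P = 1/7; answer 1/7
Step 2: W1 = 1/7; threaded value p + q = 8; c = -32; cross terms: (-37*-32 - -34*-19)=538, (-34*40 - -16*-32)=-1872, (-16*-19 - -37*40)=1784; twice the area = |450| = 450; area = 225; boundary points = 1 + 18 + 1 = 20; strictly interior points = area - boundary/2 + 1 = 216; answer 216

216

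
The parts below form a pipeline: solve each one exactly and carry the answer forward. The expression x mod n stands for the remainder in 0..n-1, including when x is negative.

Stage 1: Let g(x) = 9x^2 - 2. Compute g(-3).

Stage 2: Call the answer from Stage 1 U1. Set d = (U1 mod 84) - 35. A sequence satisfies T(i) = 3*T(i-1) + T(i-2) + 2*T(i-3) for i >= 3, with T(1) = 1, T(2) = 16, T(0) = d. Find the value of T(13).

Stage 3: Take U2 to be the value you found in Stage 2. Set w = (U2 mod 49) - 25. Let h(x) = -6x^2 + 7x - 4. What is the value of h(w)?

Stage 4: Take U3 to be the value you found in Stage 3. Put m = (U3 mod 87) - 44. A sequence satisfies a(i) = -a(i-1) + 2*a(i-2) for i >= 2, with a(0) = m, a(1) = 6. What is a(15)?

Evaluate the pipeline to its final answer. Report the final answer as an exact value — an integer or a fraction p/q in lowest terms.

-218434

Stage 1: 9*(-3)^2 - 2 = (81) + (-2) = 79; answer 79
Stage 2: U1 = 79; d = 44; T(3) = 3*(16) + 1*(1) + 2*(44) = 137; iterating: T(3)=137, T(4)=429, T(5)=1456, T(6)=5071, T(7)=17527, T(8)=60564, T(9)=209361, T(10)=723701, T(11)=2501592, T(12)=8647199, T(13)=29890591; answer 29890591
Stage 3: U2 = 29890591; w = -22; -6*(-22)^2 + 7*(-22)^1 - 4 = (-2904) + (-154) + (-4) = -3062; answer -3062
Stage 4: U3 = -3062; m = 26; a(2) = -1*(6) + 2*(26) = 46; iterating: a(2)=46, a(3)=-34, a(4)=126, a(5)=-194, a(6)=446, a(7)=-834, a(8)=1726, a(9)=-3394, a(10)=6846, a(11)=-13634, a(12)=27326, a(13)=-54594, a(14)=109246, a(15)=-218434; answer -218434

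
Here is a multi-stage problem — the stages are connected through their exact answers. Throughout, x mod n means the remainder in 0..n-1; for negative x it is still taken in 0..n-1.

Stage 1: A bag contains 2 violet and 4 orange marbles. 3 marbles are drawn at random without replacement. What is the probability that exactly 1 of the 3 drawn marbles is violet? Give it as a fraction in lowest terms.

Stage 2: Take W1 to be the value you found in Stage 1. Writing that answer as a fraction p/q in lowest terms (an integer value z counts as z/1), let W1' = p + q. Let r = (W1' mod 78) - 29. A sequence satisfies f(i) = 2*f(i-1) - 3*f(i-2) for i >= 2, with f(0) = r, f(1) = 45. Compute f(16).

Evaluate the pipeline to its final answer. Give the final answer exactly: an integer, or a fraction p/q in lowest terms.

Stage 1: total draws C(6,3) = 20; favorable C(2,1)*C(4,2) = 12; P = 3/5; answer 3/5
Stage 2: W1 = 3/5; threaded value p + q = 8; r = -21; f(2) = 2*(45) - 3*(-21) = 153; iterating: f(2)=153, f(3)=171, f(4)=-117, f(5)=-747, f(6)=-1143, f(7)=-45, f(8)=3339, f(9)=6813, f(10)=3609, f(11)=-13221, f(12)=-37269, f(13)=-34875, f(14)=42057, f(15)=188739, f(16)=251307; answer 251307

251307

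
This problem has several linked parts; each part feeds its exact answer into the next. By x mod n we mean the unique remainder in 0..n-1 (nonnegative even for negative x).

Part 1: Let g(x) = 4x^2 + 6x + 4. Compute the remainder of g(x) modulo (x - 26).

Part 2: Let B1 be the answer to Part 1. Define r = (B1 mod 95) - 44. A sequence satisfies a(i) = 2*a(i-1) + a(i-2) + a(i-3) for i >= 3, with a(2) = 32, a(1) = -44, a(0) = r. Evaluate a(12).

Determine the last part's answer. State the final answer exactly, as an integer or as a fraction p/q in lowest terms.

-34566

Part 1: remainder = value at the root: 4*(26)^2 + 6*(26)^1 + 4 = (2704) + (156) + (4) = 2864; answer 2864
Part 2: B1 = 2864; r = -30; a(3) = 2*(32) + 1*(-44) + 1*(-30) = -10; iterating: a(3)=-10, a(4)=-32, a(5)=-42, a(6)=-126, a(7)=-326, a(8)=-820, a(9)=-2092, a(10)=-5330, a(11)=-13572, a(12)=-34566; answer -34566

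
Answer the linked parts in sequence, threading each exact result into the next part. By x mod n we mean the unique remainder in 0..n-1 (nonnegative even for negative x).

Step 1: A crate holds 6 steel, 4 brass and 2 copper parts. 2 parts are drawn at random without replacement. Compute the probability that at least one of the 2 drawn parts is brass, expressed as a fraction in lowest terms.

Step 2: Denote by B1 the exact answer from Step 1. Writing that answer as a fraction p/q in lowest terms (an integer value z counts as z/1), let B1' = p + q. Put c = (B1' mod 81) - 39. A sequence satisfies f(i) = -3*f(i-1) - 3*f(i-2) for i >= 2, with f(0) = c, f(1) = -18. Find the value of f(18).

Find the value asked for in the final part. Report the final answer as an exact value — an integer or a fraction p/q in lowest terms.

Step 1: total draws C(12,2) = 66; complement C(8,2) = 28; favorable 66 - 28 = 38; P = 19/33; answer 19/33
Step 2: B1 = 19/33; threaded value p + q = 52; c = 13; f(2) = -3*(-18) - 3*(13) = 15; iterating: f(2)=15, f(3)=9, f(4)=-72, f(5)=189, f(6)=-351, f(7)=486, f(8)=-405, f(9)=-243, f(10)=1944, f(11)=-5103, f(12)=9477, f(13)=-13122, f(14)=10935, f(15)=6561, f(16)=-52488, f(17)=137781, f(18)=-255879; answer -255879

-255879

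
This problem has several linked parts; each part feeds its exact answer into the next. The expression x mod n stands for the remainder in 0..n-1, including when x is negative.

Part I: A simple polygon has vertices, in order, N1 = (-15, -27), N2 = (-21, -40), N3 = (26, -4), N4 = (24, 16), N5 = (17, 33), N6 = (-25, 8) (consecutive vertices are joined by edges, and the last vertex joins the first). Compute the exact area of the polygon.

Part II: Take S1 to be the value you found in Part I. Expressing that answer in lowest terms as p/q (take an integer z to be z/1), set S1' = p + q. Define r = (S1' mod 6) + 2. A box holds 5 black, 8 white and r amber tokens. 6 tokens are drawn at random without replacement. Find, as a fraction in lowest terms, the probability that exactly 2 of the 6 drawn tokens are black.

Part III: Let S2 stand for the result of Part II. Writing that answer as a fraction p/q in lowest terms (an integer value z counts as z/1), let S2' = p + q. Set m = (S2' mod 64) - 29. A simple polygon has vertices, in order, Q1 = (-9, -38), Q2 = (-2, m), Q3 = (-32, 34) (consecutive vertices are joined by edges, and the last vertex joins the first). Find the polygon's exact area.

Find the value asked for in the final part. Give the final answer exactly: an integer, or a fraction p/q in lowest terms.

574

Part I: cross terms: (-15*-40 - -21*-27)=33, (-21*-4 - 26*-40)=1124, (26*16 - 24*-4)=512, (24*33 - 17*16)=520, (17*8 - -25*33)=961, (-25*-27 - -15*8)=795; twice the area = |3945| = 3945; area = 3945/2; answer 3945/2
Part II: S1 = 3945/2; threaded value p + q = 3947; r = 7; total draws C(20,6) = 38760; favorable C(5,2)*C(15,4) = 13650; P = 455/1292; answer 455/1292
Part III: S2 = 455/1292; threaded value p + q = 1747; m = -10; cross terms: (-9*-10 - -2*-38)=14, (-2*34 - -32*-10)=-388, (-32*-38 - -9*34)=1522; twice the area = |1148| = 1148; area = 574; answer 574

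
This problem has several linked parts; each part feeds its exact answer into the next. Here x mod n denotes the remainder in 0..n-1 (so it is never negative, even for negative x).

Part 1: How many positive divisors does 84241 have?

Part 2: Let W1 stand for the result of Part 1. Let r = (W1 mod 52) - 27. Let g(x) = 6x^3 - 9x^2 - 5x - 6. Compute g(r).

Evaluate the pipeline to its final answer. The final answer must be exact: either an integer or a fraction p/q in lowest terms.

-77654

Part 1: 84241 = 61 * 1381; number of divisors = (1+1) * (1+1) = 4; answer 4
Part 2: W1 = 4; r = -23; 6*(-23)^3 - 9*(-23)^2 - 5*(-23)^1 - 6 = (-73002) + (-4761) + (115) + (-6) = -77654; answer -77654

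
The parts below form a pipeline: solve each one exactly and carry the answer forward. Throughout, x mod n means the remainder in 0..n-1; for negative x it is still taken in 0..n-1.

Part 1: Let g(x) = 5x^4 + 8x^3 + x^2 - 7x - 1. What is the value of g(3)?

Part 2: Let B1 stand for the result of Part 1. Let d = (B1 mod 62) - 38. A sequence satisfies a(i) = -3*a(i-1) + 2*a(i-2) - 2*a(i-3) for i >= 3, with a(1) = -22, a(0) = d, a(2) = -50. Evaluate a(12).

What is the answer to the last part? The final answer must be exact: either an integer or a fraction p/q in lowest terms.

-10784438

Part 1: 5*(3)^4 + 8*(3)^3 + 1*(3)^2 - 7*(3)^1 - 1 = (405) + (216) + (9) + (-21) + (-1) = 608; answer 608
Part 2: B1 = 608; d = 12; a(3) = -3*(-50) + 2*(-22) - 2*(12) = 82; iterating: a(3)=82, a(4)=-302, a(5)=1170, a(6)=-4278, a(7)=15778, a(8)=-58230, a(9)=214802, a(10)=-792422, a(11)=2923330, a(12)=-10784438; answer -10784438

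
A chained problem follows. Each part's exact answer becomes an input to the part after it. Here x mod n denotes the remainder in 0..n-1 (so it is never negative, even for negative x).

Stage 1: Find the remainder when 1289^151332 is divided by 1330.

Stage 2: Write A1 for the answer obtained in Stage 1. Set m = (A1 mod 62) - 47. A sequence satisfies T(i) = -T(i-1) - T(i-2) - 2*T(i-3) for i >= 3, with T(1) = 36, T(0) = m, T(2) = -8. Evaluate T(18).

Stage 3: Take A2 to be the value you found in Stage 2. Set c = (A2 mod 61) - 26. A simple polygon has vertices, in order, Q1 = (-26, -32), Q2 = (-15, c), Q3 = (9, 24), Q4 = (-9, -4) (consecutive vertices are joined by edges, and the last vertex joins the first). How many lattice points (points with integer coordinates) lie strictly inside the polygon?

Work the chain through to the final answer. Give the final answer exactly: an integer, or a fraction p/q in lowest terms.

Stage 1: squarings mod 1330: 1289^1=1289, 1289^2=351, 1289^4=841, 1289^8=1051, 1289^16=701, 1289^32=631, 1289^64=491, 1289^128=351, 1289^256=841, 1289^512=1051, 1289^1024=701, 1289^2048=631, 1289^4096=491, 1289^8192=351, 1289^16384=841, 1289^32768=1051, 1289^65536=701, 1289^131072=631; 1289^151332 = 1289^4 * 1289^32 * 1289^256 * 1289^512 * 1289^1024 * 1289^2048 * 1289^16384 * 1289^131072 = 1261 (mod 1330); answer 1261
Stage 2: A1 = 1261; m = -26; T(3) = -1*(-8) - 1*(36) - 2*(-26) = 24; iterating: T(3)=24, T(4)=-88, T(5)=80, T(6)=-40, T(7)=136, T(8)=-256, T(9)=200, T(10)=-216, T(11)=528, T(12)=-712, T(13)=616, T(14)=-960, T(15)=1768, T(16)=-2040, T(17)=2192, T(18)=-3688; answer -3688
Stage 3: A2 = -3688; c = 7; cross terms: (-26*7 - -15*-32)=-662, (-15*24 - 9*7)=-423, (9*-4 - -9*24)=180, (-9*-32 - -26*-4)=184; twice the area = |-721| = 721; area = 721/2; boundary points = 1 + 1 + 2 + 1 = 5; strictly interior points = area - boundary/2 + 1 = 359; answer 359

359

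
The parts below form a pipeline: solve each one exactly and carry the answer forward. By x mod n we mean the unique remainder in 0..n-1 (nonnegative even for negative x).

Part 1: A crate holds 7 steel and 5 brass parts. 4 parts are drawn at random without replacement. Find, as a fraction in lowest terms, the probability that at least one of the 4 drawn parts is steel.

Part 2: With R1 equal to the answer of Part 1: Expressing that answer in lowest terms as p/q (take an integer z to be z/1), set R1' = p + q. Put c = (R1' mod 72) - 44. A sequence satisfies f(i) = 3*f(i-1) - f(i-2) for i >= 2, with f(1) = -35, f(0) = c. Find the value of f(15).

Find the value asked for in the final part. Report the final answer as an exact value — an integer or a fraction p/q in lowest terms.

-31981699

Part 1: total draws C(12,4) = 495; complement C(5,4) = 5; favorable 495 - 5 = 490; P = 98/99; answer 98/99
Part 2: R1 = 98/99; threaded value p + q = 197; c = 9; f(2) = 3*(-35) - 1*(9) = -114; iterating: f(2)=-114, f(3)=-307, f(4)=-807, f(5)=-2114, f(6)=-5535, f(7)=-14491, f(8)=-37938, f(9)=-99323, f(10)=-260031, f(11)=-680770, f(12)=-1782279, f(13)=-4666067, f(14)=-12215922, f(15)=-31981699; answer -31981699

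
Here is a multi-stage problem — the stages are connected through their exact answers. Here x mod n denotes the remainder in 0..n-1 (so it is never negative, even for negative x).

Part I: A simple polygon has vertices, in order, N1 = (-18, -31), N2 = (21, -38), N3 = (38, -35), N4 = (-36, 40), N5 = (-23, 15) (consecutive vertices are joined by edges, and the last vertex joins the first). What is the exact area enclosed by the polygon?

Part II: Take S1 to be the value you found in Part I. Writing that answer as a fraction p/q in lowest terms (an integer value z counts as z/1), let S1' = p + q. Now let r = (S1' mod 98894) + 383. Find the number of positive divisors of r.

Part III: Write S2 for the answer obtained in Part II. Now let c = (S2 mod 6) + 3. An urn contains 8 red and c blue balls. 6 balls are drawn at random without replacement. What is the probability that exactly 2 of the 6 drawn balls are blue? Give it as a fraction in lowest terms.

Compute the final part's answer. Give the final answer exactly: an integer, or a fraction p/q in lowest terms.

Part I: cross terms: (-18*-38 - 21*-31)=1335, (21*-35 - 38*-38)=709, (38*40 - -36*-35)=260, (-36*15 - -23*40)=380, (-23*-31 - -18*15)=983; twice the area = |3667| = 3667; area = 3667/2; answer 3667/2
Part II: S1 = 3667/2; threaded value p + q = 3669; r = 4052; 4052 = 2^2 * 1013; number of divisors = (2+1) * (1+1) = 6; answer 6
Part III: S2 = 6; c = 3; total draws C(11,6) = 462; favorable C(3,2)*C(8,4) = 210; P = 5/11; answer 5/11

5/11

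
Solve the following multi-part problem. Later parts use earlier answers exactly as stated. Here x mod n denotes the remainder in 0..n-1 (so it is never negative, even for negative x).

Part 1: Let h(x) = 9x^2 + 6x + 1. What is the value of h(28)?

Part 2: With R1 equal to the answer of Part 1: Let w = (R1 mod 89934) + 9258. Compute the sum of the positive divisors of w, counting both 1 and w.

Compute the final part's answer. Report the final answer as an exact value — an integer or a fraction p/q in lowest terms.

Part 1: 9*(28)^2 + 6*(28)^1 + 1 = (7056) + (168) + (1) = 7225; answer 7225
Part 2: R1 = 7225; w = 16483; 16483 = 53 * 311; sigma = (1 + 53) * (1 + 311) = 54 * 312 = 16848; answer 16848

16848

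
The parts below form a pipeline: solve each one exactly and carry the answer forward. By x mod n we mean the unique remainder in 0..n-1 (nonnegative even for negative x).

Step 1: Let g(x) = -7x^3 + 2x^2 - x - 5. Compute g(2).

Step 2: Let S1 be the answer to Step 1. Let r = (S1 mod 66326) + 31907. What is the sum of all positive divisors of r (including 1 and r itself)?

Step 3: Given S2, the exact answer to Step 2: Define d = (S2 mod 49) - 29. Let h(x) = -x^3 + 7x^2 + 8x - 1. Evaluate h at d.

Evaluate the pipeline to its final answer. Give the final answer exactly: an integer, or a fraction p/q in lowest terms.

143

Step 1: -7*(2)^3 + 2*(2)^2 - 1*(2)^1 - 5 = (-56) + (8) + (-2) + (-5) = -55; answer -55
Step 2: S1 = -55; r = 98178; 98178 = 2 * 3 * 16363; sigma = (1 + 2) * (1 + 3) * (1 + 16363) = 3 * 4 * 16364 = 196368; answer 196368
Step 3: S2 = 196368; d = -4; -1*(-4)^3 + 7*(-4)^2 + 8*(-4)^1 - 1 = (64) + (112) + (-32) + (-1) = 143; answer 143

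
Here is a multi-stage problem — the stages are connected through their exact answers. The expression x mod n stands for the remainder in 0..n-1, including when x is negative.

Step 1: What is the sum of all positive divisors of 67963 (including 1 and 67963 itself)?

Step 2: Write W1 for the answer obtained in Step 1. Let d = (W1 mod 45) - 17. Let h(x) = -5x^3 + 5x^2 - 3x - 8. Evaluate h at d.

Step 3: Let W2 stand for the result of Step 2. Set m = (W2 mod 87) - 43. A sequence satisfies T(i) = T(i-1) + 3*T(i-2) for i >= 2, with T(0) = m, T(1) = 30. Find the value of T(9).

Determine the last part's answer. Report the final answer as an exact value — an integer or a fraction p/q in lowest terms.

Step 1: 67963 = 7^2 * 19 * 73; sigma = (1 + 7 + 49) * (1 + 19) * (1 + 73) = 57 * 20 * 74 = 84360; answer 84360
Step 2: W1 = 84360; d = 13; -5*(13)^3 + 5*(13)^2 - 3*(13)^1 - 8 = (-10985) + (845) + (-39) + (-8) = -10187; answer -10187
Step 3: W2 = -10187; m = 36; T(2) = 1*(30) + 3*(36) = 138; iterating: T(2)=138, T(3)=228, T(4)=642, T(5)=1326, T(6)=3252, T(7)=7230, T(8)=16986, T(9)=38676; answer 38676

38676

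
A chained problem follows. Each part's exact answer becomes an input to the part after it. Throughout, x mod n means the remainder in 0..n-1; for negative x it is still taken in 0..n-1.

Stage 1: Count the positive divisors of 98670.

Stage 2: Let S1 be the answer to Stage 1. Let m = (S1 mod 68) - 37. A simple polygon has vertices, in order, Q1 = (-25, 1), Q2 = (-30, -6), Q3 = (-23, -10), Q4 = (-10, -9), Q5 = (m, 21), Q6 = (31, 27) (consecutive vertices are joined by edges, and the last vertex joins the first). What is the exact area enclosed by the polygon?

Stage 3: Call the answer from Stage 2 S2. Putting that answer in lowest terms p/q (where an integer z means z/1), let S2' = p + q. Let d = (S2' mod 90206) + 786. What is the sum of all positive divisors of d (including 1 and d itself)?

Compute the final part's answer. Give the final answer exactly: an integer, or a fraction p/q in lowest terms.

3024

Stage 1: 98670 = 2 * 3 * 5 * 11 * 13 * 23; number of divisors = (1+1) * (1+1) * (1+1) * (1+1) * (1+1) * (1+1) = 64; answer 64
Stage 2: S1 = 64; m = 27; cross terms: (-25*-6 - -30*1)=180, (-30*-10 - -23*-6)=162, (-23*-9 - -10*-10)=107, (-10*21 - 27*-9)=33, (27*27 - 31*21)=78, (31*1 - -25*27)=706; twice the area = |1266| = 1266; area = 633; answer 633
Stage 3: S2 = 633; threaded value p + q = 634; d = 1420; 1420 = 2^2 * 5 * 71; sigma = (1 + 2 + 4) * (1 + 5) * (1 + 71) = 7 * 6 * 72 = 3024; answer 3024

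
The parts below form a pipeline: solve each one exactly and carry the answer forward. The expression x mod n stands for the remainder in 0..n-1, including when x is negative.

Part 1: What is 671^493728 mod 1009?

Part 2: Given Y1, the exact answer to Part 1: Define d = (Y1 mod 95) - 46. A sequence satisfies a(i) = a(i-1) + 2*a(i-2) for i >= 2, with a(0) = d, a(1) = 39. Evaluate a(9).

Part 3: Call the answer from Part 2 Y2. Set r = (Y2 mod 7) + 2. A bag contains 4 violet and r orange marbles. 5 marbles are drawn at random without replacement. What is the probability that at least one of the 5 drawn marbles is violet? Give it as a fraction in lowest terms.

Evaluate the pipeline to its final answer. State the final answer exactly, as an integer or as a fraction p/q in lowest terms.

41/42

Part 1: squarings mod 1009: 671^1=671, 671^2=227, 671^4=70, 671^8=864, 671^16=845, 671^32=662, 671^64=338, 671^128=227, 671^256=70, 671^512=864, 671^1024=845, 671^2048=662, 671^4096=338, 671^8192=227, 671^16384=70, 671^32768=864, 671^65536=845, 671^131072=662, 671^262144=338; 671^493728 = 671^32 * 671^128 * 671^2048 * 671^32768 * 671^65536 * 671^131072 * 671^262144 = 985 (mod 1009); answer 985
Part 2: Y1 = 985; d = -11; a(2) = 1*(39) + 2*(-11) = 17; iterating: a(2)=17, a(3)=95, a(4)=129, a(5)=319, a(6)=577, a(7)=1215, a(8)=2369, a(9)=4799; answer 4799
Part 3: Y2 = 4799; r = 6; total draws C(10,5) = 252; complement C(6,5) = 6; favorable 252 - 6 = 246; P = 41/42; answer 41/42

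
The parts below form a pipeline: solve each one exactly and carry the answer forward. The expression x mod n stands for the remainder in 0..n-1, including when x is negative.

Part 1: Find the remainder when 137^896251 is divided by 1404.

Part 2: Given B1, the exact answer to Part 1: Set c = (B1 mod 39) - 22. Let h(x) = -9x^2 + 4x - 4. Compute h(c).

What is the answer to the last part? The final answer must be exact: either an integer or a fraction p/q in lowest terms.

Part 1: squarings mod 1404: 137^1=137, 137^2=517, 137^4=529, 137^8=445, 137^16=61, 137^32=913, 137^64=997, 137^128=1381, 137^256=529, 137^512=445, 137^1024=61, 137^2048=913, 137^4096=997, 137^8192=1381, 137^16384=529, 137^32768=445, 137^65536=61, 137^131072=913, 137^262144=997, 137^524288=1381; 137^896251 = 137^1 * 137^2 * 137^8 * 137^16 * 137^32 * 137^64 * 137^128 * 137^1024 * 137^2048 * 137^8192 * 137^32768 * 137^65536 * 137^262144 * 137^524288 = 929 (mod 1404); answer 929
Part 2: B1 = 929; c = 10; -9*(10)^2 + 4*(10)^1 - 4 = (-900) + (40) + (-4) = -864; answer -864

-864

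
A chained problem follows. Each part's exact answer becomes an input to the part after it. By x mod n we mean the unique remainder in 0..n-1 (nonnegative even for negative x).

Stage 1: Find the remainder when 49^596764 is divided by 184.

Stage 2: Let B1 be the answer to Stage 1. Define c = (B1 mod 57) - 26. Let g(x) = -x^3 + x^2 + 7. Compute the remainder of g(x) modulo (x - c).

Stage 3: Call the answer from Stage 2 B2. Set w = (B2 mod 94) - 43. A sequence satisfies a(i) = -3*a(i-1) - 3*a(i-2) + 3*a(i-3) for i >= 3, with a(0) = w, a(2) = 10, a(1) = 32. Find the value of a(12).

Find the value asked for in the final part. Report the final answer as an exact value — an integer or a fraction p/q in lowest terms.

Stage 1: squarings mod 184: 49^1=49, 49^2=9, 49^4=81, 49^8=121, 49^16=105, 49^32=169, 49^64=41, 49^128=25, 49^256=73, 49^512=177, 49^1024=49, 49^2048=9, 49^4096=81, 49^8192=121, 49^16384=105, 49^32768=169, 49^65536=41, 49^131072=25, 49^262144=73, 49^524288=177; 49^596764 = 49^4 * 49^8 * 49^16 * 49^256 * 49^512 * 49^2048 * 49^4096 * 49^65536 * 49^524288 = 73 (mod 184); answer 73
Stage 2: B1 = 73; c = -10; remainder = value at the root: -1*(-10)^3 + 1*(-10)^2 + 7 = (1000) + (100) + (7) = 1107; answer 1107
Stage 3: B2 = 1107; w = 30; a(3) = -3*(10) - 3*(32) + 3*(30) = -36; iterating: a(3)=-36, a(4)=174, a(5)=-384, a(6)=522, a(7)=108, a(8)=-3042, a(9)=10368, a(10)=-21654, a(11)=24732, a(12)=21870; answer 21870

21870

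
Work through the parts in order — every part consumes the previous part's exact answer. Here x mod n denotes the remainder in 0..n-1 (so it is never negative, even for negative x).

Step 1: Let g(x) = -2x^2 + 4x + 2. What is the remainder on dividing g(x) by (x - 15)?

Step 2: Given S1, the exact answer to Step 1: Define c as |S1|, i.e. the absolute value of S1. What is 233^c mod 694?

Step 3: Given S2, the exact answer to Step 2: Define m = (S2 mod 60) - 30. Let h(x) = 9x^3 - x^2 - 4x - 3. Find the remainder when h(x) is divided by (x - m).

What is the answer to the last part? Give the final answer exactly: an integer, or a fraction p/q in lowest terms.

Step 1: remainder = value at the root: -2*(15)^2 + 4*(15)^1 + 2 = (-450) + (60) + (2) = -388; answer -388
Step 2: S1 = -388; c = 388; squarings mod 694: 233^1=233, 233^2=157, 233^4=359, 233^8=491, 233^16=263, 233^32=463, 233^64=617, 233^128=377, 233^256=553; 233^388 = 233^4 * 233^128 * 233^256 = 249 (mod 694); answer 249
Step 3: S2 = 249; m = -21; remainder = value at the root: 9*(-21)^3 - 1*(-21)^2 - 4*(-21)^1 - 3 = (-83349) + (-441) + (84) + (-3) = -83709; answer -83709

-83709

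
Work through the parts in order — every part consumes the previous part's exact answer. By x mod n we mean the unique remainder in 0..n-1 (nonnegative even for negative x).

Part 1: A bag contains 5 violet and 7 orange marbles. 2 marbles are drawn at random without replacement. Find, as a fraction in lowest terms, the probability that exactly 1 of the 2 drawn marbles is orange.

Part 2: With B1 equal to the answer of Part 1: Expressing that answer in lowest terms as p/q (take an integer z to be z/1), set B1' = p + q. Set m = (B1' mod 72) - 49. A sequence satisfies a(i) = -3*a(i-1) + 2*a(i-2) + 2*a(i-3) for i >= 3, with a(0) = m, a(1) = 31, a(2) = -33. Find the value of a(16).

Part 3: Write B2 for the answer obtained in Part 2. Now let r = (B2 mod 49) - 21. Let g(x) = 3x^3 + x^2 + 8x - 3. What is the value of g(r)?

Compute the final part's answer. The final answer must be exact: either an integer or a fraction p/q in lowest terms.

Part 1: total draws C(12,2) = 66; favorable C(7,1)*C(5,1) = 35; P = 35/66; answer 35/66
Part 2: B1 = 35/66; threaded value p + q = 101; m = -20; a(3) = -3*(-33) + 2*(31) + 2*(-20) = 121; iterating: a(3)=121, a(4)=-367, a(5)=1277, a(6)=-4323, a(7)=14789, a(8)=-50459, a(9)=172309, a(10)=-588267, a(11)=2008501, a(12)=-6857419, a(13)=23412725, a(14)=-79936011, a(15)=272918645, a(16)=-931802507; answer -931802507
Part 3: B2 = -931802507; r = -6; 3*(-6)^3 + 1*(-6)^2 + 8*(-6)^1 - 3 = (-648) + (36) + (-48) + (-3) = -663; answer -663

-663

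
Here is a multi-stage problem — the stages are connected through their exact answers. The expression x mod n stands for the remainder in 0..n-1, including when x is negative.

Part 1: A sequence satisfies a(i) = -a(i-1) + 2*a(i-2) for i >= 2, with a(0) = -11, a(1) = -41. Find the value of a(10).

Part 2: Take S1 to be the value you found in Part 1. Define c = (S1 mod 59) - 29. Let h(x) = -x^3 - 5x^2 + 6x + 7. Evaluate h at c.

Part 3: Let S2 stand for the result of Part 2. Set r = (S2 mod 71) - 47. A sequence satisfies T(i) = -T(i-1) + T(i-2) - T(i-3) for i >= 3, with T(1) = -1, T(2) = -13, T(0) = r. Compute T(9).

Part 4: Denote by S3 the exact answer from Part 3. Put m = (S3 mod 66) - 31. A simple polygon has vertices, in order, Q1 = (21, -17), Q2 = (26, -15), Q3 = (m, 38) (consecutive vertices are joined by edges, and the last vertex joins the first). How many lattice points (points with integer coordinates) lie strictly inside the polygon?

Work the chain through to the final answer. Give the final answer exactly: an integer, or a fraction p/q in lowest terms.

Part 1: a(2) = -1*(-41) + 2*(-11) = 19; iterating: a(2)=19, a(3)=-101, a(4)=139, a(5)=-341, a(6)=619, a(7)=-1301, a(8)=2539, a(9)=-5141, a(10)=10219; answer 10219
Part 2: S1 = 10219; c = -17; -1*(-17)^3 - 5*(-17)^2 + 6*(-17)^1 + 7 = (4913) + (-1445) + (-102) + (7) = 3373; answer 3373
Part 3: S2 = 3373; r = -11; T(3) = -1*(-13) + 1*(-1) - 1*(-11) = 23; iterating: T(3)=23, T(4)=-35, T(5)=71, T(6)=-129, T(7)=235, T(8)=-435, T(9)=799; answer 799
Part 4: S3 = 799; m = -24; cross terms: (21*-15 - 26*-17)=127, (26*38 - -24*-15)=628, (-24*-17 - 21*38)=-390; twice the area = |365| = 365; area = 365/2; boundary points = 1 + 1 + 5 = 7; strictly interior points = area - boundary/2 + 1 = 180; answer 180

180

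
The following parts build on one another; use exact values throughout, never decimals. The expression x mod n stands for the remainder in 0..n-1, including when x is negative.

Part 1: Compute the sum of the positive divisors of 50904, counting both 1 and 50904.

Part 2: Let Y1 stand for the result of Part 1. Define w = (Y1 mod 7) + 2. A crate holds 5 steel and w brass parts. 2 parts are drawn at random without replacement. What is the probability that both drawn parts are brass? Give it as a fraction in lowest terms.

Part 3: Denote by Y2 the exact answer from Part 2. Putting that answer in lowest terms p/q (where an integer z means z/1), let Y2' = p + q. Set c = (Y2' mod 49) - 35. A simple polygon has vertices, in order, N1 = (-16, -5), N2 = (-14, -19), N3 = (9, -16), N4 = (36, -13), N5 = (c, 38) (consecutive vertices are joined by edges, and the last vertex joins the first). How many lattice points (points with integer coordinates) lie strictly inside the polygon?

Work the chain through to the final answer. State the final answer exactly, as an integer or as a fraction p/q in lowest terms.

1432

Part 1: 50904 = 2^3 * 3^2 * 7 * 101; sigma = (1 + 2 + 4 + 8) * (1 + 3 + 9) * (1 + 7) * (1 + 101) = 15 * 13 * 8 * 102 = 159120; answer 159120
Part 2: Y1 = 159120; w = 5; total draws C(10,2) = 45; favorable C(5,2) = 10; P = 2/9; answer 2/9
Part 3: Y2 = 2/9; threaded value p + q = 11; c = -24; cross terms: (-16*-19 - -14*-5)=234, (-14*-16 - 9*-19)=395, (9*-13 - 36*-16)=459, (36*38 - -24*-13)=1056, (-24*-5 - -16*38)=728; twice the area = |2872| = 2872; area = 1436; boundary points = 2 + 1 + 3 + 3 + 1 = 10; strictly interior points = area - boundary/2 + 1 = 1432; answer 1432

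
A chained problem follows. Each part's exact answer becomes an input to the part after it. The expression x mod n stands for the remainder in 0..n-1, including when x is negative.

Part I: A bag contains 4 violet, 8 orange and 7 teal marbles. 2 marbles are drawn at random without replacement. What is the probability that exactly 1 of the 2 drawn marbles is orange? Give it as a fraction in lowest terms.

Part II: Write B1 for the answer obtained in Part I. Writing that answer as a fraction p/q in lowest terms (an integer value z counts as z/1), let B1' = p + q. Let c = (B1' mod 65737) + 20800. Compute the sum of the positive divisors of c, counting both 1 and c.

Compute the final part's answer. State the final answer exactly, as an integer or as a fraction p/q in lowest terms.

21060

Part I: total draws C(19,2) = 171; favorable C(8,1)*C(11,1) = 88; P = 88/171; answer 88/171
Part II: B1 = 88/171; threaded value p + q = 259; c = 21059; 21059 is prime, so its only divisors are 1 and 21059; sigma = 1 + 21059 = 21060; answer 21060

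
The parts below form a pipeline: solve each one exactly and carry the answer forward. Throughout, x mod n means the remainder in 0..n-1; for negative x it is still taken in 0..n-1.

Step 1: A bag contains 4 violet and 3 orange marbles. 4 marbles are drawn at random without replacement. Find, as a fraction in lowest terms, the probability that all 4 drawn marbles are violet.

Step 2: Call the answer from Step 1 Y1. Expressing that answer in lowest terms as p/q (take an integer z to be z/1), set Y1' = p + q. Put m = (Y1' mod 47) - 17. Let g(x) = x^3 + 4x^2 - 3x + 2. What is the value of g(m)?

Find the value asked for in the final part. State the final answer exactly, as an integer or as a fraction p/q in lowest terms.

8248

Step 1: total draws C(7,4) = 35; favorable C(4,4) = 1; P = 1/35; answer 1/35
Step 2: Y1 = 1/35; threaded value p + q = 36; m = 19; 1*(19)^3 + 4*(19)^2 - 3*(19)^1 + 2 = (6859) + (1444) + (-57) + (2) = 8248; answer 8248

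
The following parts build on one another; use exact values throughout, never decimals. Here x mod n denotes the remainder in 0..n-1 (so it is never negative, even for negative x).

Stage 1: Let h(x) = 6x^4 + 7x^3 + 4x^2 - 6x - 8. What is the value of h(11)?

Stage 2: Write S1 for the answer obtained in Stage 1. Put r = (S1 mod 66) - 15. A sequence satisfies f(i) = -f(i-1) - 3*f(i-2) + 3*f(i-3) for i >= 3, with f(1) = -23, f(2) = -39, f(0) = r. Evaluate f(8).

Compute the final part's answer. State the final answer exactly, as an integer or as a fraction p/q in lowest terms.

-4626

Stage 1: 6*(11)^4 + 7*(11)^3 + 4*(11)^2 - 6*(11)^1 - 8 = (87846) + (9317) + (484) + (-66) + (-8) = 97573; answer 97573
Stage 2: S1 = 97573; r = 10; f(3) = -1*(-39) - 3*(-23) + 3*(10) = 138; iterating: f(3)=138, f(4)=-90, f(5)=-441, f(6)=1125, f(7)=-72, f(8)=-4626; answer -4626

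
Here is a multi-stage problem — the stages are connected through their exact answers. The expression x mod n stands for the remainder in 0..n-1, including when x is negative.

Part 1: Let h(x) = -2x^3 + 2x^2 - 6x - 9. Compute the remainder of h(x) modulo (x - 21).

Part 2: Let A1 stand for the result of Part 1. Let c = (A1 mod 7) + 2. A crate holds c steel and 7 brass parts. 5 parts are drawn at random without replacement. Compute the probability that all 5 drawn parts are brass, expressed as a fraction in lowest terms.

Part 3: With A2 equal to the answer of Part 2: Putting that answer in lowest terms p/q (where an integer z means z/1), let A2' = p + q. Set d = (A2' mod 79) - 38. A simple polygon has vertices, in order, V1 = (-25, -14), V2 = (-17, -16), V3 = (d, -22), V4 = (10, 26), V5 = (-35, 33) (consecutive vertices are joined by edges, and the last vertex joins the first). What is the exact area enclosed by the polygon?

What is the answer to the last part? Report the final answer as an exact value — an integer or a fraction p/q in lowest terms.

3899/2

Part 1: remainder = value at the root: -2*(21)^3 + 2*(21)^2 - 6*(21)^1 - 9 = (-18522) + (882) + (-126) + (-9) = -17775; answer -17775
Part 2: A1 = -17775; c = 7; total draws C(14,5) = 2002; favorable C(7,5) = 21; P = 3/286; answer 3/286
Part 3: A2 = 3/286; threaded value p + q = 289; d = 14; cross terms: (-25*-16 - -17*-14)=162, (-17*-22 - 14*-16)=598, (14*26 - 10*-22)=584, (10*33 - -35*26)=1240, (-35*-14 - -25*33)=1315; twice the area = |3899| = 3899; area = 3899/2; answer 3899/2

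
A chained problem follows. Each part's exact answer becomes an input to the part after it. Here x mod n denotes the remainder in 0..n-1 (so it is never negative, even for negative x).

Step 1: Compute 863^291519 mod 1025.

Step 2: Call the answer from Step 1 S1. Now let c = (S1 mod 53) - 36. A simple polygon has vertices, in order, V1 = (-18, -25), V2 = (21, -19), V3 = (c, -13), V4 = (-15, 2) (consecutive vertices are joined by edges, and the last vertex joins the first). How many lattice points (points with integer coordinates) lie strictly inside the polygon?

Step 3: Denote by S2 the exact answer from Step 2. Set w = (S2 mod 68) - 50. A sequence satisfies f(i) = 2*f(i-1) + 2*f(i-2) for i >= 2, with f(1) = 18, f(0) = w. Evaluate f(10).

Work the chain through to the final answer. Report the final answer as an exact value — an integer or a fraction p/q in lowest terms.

91008

Step 1: squarings mod 1025: 863^1=863, 863^2=619, 863^4=836, 863^8=871, 863^16=141, 863^32=406, 863^64=836, 863^128=871, 863^256=141, 863^512=406, 863^1024=836, 863^2048=871, 863^4096=141, 863^8192=406, 863^16384=836, 863^32768=871, 863^65536=141, 863^131072=406, 863^262144=836; 863^291519 = 863^1 * 863^2 * 863^4 * 863^8 * 863^16 * 863^32 * 863^128 * 863^512 * 863^4096 * 863^8192 * 863^16384 * 863^262144 = 677 (mod 1025); answer 677
Step 2: S1 = 677; c = 5; cross terms: (-18*-19 - 21*-25)=867, (21*-13 - 5*-19)=-178, (5*2 - -15*-13)=-185, (-15*-25 - -18*2)=411; twice the area = |915| = 915; area = 915/2; boundary points = 3 + 2 + 5 + 3 = 13; strictly interior points = area - boundary/2 + 1 = 452; answer 452
Step 3: S2 = 452; w = -6; f(2) = 2*(18) + 2*(-6) = 24; iterating: f(2)=24, f(3)=84, f(4)=216, f(5)=600, f(6)=1632, f(7)=4464, f(8)=12192, f(9)=33312, f(10)=91008; answer 91008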